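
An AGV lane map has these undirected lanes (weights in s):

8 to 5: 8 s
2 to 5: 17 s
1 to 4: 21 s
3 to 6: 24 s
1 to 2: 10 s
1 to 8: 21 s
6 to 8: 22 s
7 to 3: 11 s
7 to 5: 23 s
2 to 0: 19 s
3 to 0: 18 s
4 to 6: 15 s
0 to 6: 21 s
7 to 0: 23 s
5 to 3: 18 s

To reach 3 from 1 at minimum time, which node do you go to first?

2

Compare a few routes:
1 → 2 → 5 → 3: 10+17+18 = 45
1 → 2 → 0 → 3: 10+19+18 = 47
1 → 8 → 5 → 3: 21+8+18 = 47
Cheapest is 1 → 2 → 5 → 3 at 45 s.
So from 1 the first move is to 2.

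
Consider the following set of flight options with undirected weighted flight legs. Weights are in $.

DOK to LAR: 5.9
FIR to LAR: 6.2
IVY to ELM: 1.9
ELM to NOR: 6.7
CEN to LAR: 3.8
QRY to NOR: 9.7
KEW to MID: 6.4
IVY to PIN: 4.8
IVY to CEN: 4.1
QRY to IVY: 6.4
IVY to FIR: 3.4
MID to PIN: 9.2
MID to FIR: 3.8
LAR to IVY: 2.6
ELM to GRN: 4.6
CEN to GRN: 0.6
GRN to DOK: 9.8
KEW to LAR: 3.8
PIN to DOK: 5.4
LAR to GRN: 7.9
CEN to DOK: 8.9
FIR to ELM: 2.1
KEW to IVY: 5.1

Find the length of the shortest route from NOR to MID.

$12.6

Settle nodes by increasing distance from NOR:
NOR: 0
ELM: 6.7  (via NOR)
IVY: 8.6  (via ELM)
FIR: 8.8  (via ELM)
QRY: 9.7  (via NOR)
LAR: 11.2  (via IVY)
GRN: 11.3  (via ELM)
CEN: 11.9  (via GRN)
MID: 12.6  (via FIR)
Shortest route: NOR → ELM → FIR → MID = $12.6.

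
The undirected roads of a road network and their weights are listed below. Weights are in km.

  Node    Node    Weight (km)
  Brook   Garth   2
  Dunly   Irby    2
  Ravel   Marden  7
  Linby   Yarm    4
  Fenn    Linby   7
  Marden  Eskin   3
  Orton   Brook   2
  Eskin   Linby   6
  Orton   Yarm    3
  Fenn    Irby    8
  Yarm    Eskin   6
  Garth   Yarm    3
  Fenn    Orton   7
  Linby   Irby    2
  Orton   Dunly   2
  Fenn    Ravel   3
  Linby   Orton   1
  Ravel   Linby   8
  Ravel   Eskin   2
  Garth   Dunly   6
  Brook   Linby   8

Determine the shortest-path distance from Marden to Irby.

11 km

Running Dijkstra from Marden:
Marden: 0
Eskin: 3  (via Marden)
Ravel: 5  (via Eskin)
Fenn: 8  (via Ravel)
Yarm: 9  (via Eskin)
Linby: 9  (via Eskin)
Orton: 10  (via Linby)
Irby: 11  (via Linby)
Shortest route: Marden–Eskin–Linby–Irby = 11 km.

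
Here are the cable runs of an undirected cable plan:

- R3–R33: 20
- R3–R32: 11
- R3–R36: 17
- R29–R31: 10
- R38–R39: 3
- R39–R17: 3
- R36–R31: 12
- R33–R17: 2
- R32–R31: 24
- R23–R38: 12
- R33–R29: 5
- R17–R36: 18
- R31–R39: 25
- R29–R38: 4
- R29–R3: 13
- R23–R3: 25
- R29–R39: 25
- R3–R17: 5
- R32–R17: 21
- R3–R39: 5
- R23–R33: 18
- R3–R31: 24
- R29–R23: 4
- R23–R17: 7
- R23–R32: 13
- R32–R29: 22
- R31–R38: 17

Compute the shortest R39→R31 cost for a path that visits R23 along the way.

24

Best R39 to R23: R39 → R17 → R23 costing 10
Best R23 to R31: R23 → R29 → R31 costing 14
Total via R23: 10 + 14 = 24.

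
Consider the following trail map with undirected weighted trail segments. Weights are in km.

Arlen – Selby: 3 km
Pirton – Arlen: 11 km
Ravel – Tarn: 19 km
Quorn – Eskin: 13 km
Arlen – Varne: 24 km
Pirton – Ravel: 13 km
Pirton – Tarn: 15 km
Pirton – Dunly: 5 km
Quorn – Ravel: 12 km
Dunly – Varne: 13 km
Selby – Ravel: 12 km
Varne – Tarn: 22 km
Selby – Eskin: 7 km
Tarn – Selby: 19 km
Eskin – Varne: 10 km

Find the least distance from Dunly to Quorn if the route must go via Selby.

39 km

Best Dunly to Selby: Dunly–Pirton–Arlen–Selby costing 19
Shortest Selby→Quorn: Selby–Eskin–Quorn = 20
Total via Selby: 19 + 20 = 39 km.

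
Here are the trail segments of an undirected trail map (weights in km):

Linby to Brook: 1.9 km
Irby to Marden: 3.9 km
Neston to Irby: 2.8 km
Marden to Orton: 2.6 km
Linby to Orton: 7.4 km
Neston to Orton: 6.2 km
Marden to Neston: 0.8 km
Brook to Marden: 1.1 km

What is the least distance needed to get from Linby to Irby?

6.6 km

Enumerating some paths:
Linby–Orton–Marden–Neston–Irby: 7.4+2.6+0.8+2.8 = 13.6
Linby–Orton–Marden–Irby: 7.4+2.6+3.9 = 13.9
Linby–Brook–Marden–Irby: 1.9+1.1+3.9 = 6.9
Linby–Brook–Marden–Neston–Irby: 1.9+1.1+0.8+2.8 = 6.6
The minimum is 6.6 km via Linby–Brook–Marden–Neston–Irby.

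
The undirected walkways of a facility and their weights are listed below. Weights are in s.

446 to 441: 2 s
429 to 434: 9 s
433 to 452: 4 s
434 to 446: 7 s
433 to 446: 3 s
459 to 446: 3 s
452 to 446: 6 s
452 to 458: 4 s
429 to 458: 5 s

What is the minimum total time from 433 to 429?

13 s

Compare a few routes:
433 - 446 - 452 - 458 - 429: 3+6+4+5 = 18
433 - 452 - 458 - 429: 4+4+5 = 13
Cheapest is 433 - 452 - 458 - 429 at 13 s.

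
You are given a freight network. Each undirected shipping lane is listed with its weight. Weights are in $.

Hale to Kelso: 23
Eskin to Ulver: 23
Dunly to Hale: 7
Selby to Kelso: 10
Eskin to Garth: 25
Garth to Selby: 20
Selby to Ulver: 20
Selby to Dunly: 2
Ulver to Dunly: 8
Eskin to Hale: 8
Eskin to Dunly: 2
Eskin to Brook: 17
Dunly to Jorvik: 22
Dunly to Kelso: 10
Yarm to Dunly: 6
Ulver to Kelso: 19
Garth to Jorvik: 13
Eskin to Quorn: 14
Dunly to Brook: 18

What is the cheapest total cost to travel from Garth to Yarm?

Running Dijkstra from Garth:
Garth: 0
Jorvik: 13  (via Garth)
Selby: 20  (via Garth)
Dunly: 22  (via Selby)
Eskin: 24  (via Dunly)
Yarm: 28  (via Dunly)
Shortest route: Garth–Selby–Dunly–Yarm = $28.

$28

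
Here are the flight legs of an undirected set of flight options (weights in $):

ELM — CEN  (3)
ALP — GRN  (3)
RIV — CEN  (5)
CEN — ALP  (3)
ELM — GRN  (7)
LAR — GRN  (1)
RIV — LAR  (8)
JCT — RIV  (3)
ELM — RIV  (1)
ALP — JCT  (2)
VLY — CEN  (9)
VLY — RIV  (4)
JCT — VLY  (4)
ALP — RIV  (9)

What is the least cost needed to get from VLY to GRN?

Candidate routes:
VLY–RIV–JCT–ALP–GRN: 4+3+2+3 = 12
VLY–RIV–LAR–GRN: 4+8+1 = 13
VLY–RIV–ELM–GRN: 4+1+7 = 12
VLY–JCT–ALP–GRN: 4+2+3 = 9
Cheapest is VLY–JCT–ALP–GRN at $9.

$9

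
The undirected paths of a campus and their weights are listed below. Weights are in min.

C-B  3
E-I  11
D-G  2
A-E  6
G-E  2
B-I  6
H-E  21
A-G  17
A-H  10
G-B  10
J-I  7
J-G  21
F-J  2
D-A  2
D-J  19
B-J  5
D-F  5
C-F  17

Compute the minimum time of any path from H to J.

Shortest distances from H:
H: 0
A: 10  (via H)
D: 12  (via A)
G: 14  (via D)
E: 16  (via A)
F: 17  (via D)
J: 19  (via F)
Shortest route: H → A → D → F → J = 19 min.

19 min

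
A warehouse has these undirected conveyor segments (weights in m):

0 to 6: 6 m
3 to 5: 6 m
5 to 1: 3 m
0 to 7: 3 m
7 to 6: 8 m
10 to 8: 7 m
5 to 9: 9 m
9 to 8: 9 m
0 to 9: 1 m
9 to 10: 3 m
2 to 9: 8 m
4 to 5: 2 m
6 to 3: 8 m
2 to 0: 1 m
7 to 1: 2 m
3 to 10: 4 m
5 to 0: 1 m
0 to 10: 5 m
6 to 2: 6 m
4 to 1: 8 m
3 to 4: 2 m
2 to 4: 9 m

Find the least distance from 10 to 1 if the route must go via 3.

Shortest 10→3: 10 → 3 = 4
Best 3 to 1: 3 → 4 → 5 → 1 costing 7
Total via 3: 4 + 7 = 11 m.

11 m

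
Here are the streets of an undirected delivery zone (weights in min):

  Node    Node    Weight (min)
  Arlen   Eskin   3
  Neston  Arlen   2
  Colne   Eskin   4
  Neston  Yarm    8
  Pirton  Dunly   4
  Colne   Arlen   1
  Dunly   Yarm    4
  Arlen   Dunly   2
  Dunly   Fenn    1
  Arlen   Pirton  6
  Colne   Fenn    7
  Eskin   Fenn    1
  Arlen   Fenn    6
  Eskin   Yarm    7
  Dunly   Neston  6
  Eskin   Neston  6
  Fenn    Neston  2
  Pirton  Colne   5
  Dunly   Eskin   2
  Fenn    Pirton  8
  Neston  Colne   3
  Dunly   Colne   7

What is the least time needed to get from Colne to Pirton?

Shortest distances from Colne:
Colne: 0
Arlen: 1  (via Colne)
Neston: 3  (via Colne)
Dunly: 3  (via Arlen)
Fenn: 4  (via Dunly)
Eskin: 4  (via Colne)
Pirton: 5  (via Colne)
Shortest route: Colne–Pirton = 5 min.

5 min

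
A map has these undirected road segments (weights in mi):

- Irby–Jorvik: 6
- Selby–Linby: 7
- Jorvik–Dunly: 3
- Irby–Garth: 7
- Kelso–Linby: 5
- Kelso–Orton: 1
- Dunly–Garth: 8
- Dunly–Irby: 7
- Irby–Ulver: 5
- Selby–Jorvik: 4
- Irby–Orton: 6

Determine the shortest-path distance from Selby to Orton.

Settle nodes by increasing distance from Selby:
Selby: 0
Jorvik: 4  (via Selby)
Dunly: 7  (via Jorvik)
Linby: 7  (via Selby)
Irby: 10  (via Jorvik)
Kelso: 12  (via Linby)
Orton: 13  (via Kelso)
Shortest route: Selby → Linby → Kelso → Orton = 13 mi.

13 mi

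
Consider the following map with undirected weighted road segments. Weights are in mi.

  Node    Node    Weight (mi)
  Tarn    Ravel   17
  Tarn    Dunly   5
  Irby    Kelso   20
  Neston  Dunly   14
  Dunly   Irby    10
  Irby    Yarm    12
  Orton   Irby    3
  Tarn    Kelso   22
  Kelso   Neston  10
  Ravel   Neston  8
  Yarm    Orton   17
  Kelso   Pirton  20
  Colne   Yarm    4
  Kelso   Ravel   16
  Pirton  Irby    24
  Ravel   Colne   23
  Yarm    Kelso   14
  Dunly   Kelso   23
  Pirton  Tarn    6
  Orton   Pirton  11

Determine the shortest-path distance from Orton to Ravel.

Shortest distances from Orton:
Orton: 0
Irby: 3  (via Orton)
Pirton: 11  (via Orton)
Dunly: 13  (via Irby)
Yarm: 15  (via Irby)
Tarn: 17  (via Pirton)
Colne: 19  (via Yarm)
Kelso: 23  (via Irby)
Neston: 27  (via Dunly)
Ravel: 34  (via Tarn)
Shortest route: Orton–Pirton–Tarn–Ravel = 34 mi.

34 mi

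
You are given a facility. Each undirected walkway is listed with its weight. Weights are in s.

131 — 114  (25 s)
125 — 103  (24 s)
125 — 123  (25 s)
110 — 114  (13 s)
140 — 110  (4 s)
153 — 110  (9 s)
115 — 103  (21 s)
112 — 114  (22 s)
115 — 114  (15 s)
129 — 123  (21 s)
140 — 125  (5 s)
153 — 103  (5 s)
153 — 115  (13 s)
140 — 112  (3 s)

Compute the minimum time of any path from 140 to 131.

Running Dijkstra from 140:
140: 0
112: 3  (via 140)
110: 4  (via 140)
125: 5  (via 140)
153: 13  (via 110)
114: 17  (via 110)
103: 18  (via 153)
115: 26  (via 153)
123: 30  (via 125)
131: 42  (via 114)
Shortest route: 140–110–114–131 = 42 s.

42 s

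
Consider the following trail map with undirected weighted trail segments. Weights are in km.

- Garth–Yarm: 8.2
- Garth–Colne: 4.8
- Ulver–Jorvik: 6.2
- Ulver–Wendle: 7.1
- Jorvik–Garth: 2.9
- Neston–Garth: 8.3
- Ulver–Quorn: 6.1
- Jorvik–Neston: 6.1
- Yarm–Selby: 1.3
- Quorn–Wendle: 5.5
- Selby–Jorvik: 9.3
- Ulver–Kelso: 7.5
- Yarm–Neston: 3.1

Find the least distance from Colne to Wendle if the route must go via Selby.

36.9 km

Shortest Colne→Selby: Colne → Garth → Yarm → Selby = 14.3
Shortest Selby→Wendle: Selby → Jorvik → Ulver → Wendle = 22.6
Total via Selby: 14.3 + 22.6 = 36.9 km.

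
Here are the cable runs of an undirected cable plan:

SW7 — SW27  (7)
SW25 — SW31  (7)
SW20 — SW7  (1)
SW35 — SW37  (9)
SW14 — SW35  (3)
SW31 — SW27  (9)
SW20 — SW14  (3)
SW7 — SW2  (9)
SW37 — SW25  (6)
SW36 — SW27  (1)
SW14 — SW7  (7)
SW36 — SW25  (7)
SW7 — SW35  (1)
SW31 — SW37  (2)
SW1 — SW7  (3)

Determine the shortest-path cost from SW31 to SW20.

Settle nodes by increasing distance from SW31:
SW31: 0
SW37: 2  (via SW31)
SW25: 7  (via SW31)
SW27: 9  (via SW31)
SW36: 10  (via SW27)
SW35: 11  (via SW37)
SW7: 12  (via SW35)
SW20: 13  (via SW7)
Shortest route: SW31–SW37–SW35–SW7–SW20 = 13.

13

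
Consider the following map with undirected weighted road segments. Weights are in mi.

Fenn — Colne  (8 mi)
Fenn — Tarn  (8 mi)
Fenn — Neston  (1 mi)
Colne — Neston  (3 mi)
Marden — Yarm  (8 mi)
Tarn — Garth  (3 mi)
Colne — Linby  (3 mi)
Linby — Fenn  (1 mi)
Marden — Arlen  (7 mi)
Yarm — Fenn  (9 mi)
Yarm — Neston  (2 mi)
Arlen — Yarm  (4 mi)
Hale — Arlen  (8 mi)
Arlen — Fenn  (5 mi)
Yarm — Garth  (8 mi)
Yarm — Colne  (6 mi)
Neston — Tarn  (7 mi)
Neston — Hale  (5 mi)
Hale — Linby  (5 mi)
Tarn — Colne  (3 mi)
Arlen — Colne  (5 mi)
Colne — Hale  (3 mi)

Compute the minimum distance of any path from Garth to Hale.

9 mi

Shortest distances from Garth:
Garth: 0
Tarn: 3  (via Garth)
Colne: 6  (via Tarn)
Yarm: 8  (via Garth)
Neston: 9  (via Colne)
Linby: 9  (via Colne)
Hale: 9  (via Colne)
Shortest route: Garth–Tarn–Colne–Hale = 9 mi.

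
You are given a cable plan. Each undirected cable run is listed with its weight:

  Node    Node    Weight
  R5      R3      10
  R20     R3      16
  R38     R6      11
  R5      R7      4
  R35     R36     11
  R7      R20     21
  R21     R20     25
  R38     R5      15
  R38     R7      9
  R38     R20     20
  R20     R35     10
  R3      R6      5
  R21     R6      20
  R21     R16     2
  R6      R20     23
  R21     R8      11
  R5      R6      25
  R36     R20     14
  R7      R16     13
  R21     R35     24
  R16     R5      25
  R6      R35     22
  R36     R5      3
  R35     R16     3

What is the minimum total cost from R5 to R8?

Shortest distances from R5:
R5: 0
R36: 3  (via R5)
R7: 4  (via R5)
R3: 10  (via R5)
R38: 13  (via R7)
R35: 14  (via R36)
R6: 15  (via R3)
R16: 17  (via R7)
R20: 17  (via R36)
R21: 19  (via R16)
R8: 30  (via R21)
Shortest route: R5–R7–R16–R21–R8 = 30.

30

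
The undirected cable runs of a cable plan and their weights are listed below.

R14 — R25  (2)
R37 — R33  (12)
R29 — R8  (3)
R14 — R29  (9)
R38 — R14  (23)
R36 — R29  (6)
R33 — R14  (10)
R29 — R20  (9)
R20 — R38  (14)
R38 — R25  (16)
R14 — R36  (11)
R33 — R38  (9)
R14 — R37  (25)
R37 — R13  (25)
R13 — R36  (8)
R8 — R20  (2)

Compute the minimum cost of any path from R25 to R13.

Compare a few routes:
R25 - R14 - R29 - R36 - R13: 2+9+6+8 = 25
R25 - R14 - R36 - R13: 2+11+8 = 21
The minimum is 21 via R25 - R14 - R36 - R13.

21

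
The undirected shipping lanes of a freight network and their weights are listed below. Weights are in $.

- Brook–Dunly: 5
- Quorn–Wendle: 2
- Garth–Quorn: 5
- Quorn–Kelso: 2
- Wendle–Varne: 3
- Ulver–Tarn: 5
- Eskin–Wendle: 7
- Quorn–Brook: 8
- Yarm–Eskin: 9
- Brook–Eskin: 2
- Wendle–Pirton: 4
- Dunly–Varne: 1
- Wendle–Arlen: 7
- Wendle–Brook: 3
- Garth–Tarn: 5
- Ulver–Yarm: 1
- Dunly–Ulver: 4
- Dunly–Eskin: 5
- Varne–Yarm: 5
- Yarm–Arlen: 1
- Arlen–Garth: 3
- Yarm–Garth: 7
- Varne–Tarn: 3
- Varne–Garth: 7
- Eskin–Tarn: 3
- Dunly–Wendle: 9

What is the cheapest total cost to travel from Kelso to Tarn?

Compare a few routes:
Kelso - Quorn - Garth - Tarn: 2+5+5 = 12
Kelso - Quorn - Wendle - Varne - Tarn: 2+2+3+3 = 10
Cheapest is Kelso - Quorn - Wendle - Varne - Tarn at $10.

$10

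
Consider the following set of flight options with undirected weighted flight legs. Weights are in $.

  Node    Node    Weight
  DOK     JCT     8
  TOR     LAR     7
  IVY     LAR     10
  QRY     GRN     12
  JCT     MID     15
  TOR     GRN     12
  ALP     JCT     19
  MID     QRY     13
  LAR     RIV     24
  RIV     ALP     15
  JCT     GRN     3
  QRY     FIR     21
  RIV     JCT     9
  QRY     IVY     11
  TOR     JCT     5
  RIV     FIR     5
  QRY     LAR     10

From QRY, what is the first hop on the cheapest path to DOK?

GRN

Enumerating some paths:
QRY - LAR - TOR - JCT - DOK: 10+7+5+8 = 30
QRY - GRN - JCT - DOK: 12+3+8 = 23
QRY - MID - JCT - DOK: 13+15+8 = 36
Cheapest is QRY - GRN - JCT - DOK at $23.
So from QRY the first move is to GRN.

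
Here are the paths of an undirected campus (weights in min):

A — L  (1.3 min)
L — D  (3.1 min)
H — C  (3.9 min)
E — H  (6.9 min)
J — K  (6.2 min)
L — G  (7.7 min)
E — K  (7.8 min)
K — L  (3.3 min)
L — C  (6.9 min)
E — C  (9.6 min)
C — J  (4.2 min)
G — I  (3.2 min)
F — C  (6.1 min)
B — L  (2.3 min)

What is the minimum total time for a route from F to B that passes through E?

29.1 min

Best F to E: F → C → E costing 15.7
Best E to B: E → K → L → B costing 13.4
Total via E: 15.7 + 13.4 = 29.1 min.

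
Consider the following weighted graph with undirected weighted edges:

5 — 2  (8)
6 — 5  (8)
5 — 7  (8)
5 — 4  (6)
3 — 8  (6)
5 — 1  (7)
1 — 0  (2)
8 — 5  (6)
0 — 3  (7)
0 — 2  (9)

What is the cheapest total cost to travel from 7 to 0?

Settle nodes by increasing distance from 7:
7: 0
5: 8  (via 7)
4: 14  (via 5)
8: 14  (via 5)
1: 15  (via 5)
2: 16  (via 5)
6: 16  (via 5)
0: 17  (via 1)
Shortest route: 7–5–1–0 = 17.

17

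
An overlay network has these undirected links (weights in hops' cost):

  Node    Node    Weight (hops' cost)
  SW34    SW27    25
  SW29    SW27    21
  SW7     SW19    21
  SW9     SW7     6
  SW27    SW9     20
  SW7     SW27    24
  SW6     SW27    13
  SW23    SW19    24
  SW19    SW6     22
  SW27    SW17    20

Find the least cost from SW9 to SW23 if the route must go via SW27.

Shortest SW9→SW27: SW9 → SW27 = 20
Best SW27 to SW23: SW27 → SW6 → SW19 → SW23 costing 59
Total via SW27: 20 + 59 = 79 hops' cost.

79 hops' cost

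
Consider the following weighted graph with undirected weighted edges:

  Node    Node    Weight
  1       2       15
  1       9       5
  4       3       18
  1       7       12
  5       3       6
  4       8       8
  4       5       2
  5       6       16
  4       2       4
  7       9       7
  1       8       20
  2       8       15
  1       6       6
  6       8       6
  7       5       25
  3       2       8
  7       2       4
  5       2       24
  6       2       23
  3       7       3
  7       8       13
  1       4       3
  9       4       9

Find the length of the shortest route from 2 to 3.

7

Running Dijkstra from 2:
2: 0
4: 4  (via 2)
7: 4  (via 2)
5: 6  (via 4)
1: 7  (via 4)
3: 7  (via 7)
Shortest route: 2 → 7 → 3 = 7.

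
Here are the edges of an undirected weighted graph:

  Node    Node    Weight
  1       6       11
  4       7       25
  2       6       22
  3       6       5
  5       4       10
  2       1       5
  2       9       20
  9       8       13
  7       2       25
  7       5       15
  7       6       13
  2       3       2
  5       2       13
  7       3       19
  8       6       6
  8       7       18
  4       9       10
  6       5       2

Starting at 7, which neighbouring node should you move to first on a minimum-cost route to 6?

Candidate routes:
7–3–6: 19+5 = 24
7–5–6: 15+2 = 17
7–8–6: 18+6 = 24
7–6: 13 = 13
The minimum is 13 via 7–6.
So from 7 the first move is to 6.

6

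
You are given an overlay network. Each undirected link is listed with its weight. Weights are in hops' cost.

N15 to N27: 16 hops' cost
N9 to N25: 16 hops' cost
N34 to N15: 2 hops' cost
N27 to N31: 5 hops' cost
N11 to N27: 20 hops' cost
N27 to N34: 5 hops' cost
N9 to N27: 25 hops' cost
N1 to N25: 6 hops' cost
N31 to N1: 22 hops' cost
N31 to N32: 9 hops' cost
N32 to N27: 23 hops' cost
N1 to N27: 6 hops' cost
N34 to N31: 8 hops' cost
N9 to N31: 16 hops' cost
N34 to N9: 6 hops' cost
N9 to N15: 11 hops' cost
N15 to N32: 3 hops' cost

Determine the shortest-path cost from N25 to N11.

32 hops' cost

Shortest distances from N25:
N25: 0
N1: 6  (via N25)
N27: 12  (via N1)
N9: 16  (via N25)
N31: 17  (via N27)
N34: 17  (via N27)
N15: 19  (via N34)
N32: 22  (via N15)
N11: 32  (via N27)
Shortest route: N25–N1–N27–N11 = 32 hops' cost.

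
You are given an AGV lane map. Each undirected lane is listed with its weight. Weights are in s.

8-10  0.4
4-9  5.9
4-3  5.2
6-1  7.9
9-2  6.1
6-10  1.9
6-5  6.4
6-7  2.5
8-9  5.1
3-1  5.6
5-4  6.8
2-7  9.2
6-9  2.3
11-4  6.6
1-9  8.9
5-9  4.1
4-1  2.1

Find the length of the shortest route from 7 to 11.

17.3 s

Enumerating some paths:
7 - 6 - 5 - 4 - 11: 2.5+6.4+6.8+6.6 = 22.3
7 - 6 - 1 - 4 - 11: 2.5+7.9+2.1+6.6 = 19.1
7 - 6 - 9 - 5 - 4 - 11: 2.5+2.3+4.1+6.8+6.6 = 22.3
7 - 6 - 9 - 4 - 11: 2.5+2.3+5.9+6.6 = 17.3
Cheapest is 7 - 6 - 9 - 4 - 11 at 17.3 s.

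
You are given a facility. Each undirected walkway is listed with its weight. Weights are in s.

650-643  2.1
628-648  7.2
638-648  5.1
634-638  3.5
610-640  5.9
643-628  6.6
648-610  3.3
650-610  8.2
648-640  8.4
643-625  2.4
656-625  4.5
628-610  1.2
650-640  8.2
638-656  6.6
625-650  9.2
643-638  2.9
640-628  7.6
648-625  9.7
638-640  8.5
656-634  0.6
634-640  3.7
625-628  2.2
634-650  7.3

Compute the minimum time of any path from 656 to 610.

Compare a few routes:
656 → 634 → 640 → 610: 0.6+3.7+5.9 = 10.2
656 → 625 → 628 → 610: 4.5+2.2+1.2 = 7.9
656 → 634 → 638 → 648 → 610: 0.6+3.5+5.1+3.3 = 12.5
Cheapest is 656 → 625 → 628 → 610 at 7.9 s.

7.9 s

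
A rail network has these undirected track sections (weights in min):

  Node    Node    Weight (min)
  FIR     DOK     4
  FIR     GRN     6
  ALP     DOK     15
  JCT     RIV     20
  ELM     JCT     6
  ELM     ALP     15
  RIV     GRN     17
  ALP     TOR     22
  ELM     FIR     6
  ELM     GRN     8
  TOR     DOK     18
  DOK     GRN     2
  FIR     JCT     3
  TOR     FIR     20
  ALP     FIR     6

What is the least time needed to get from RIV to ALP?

Candidate routes:
RIV → GRN → FIR → ALP: 17+6+6 = 29
RIV → GRN → DOK → ALP: 17+2+15 = 34
RIV → GRN → ELM → FIR → ALP: 17+8+6+6 = 37
Cheapest is RIV → GRN → FIR → ALP at 29 min.

29 min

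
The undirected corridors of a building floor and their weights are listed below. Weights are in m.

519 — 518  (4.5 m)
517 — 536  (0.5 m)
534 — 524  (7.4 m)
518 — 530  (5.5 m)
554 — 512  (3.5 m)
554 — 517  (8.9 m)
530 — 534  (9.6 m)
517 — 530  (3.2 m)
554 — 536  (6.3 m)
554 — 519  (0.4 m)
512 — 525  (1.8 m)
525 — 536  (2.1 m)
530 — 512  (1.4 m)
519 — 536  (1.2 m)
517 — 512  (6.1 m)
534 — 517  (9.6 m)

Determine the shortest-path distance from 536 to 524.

17.5 m

Settle nodes by increasing distance from 536:
536: 0
517: 0.5  (via 536)
519: 1.2  (via 536)
554: 1.6  (via 519)
525: 2.1  (via 536)
530: 3.7  (via 517)
512: 3.9  (via 525)
518: 5.7  (via 519)
534: 10.1  (via 517)
524: 17.5  (via 534)
Shortest route: 536–517–534–524 = 17.5 m.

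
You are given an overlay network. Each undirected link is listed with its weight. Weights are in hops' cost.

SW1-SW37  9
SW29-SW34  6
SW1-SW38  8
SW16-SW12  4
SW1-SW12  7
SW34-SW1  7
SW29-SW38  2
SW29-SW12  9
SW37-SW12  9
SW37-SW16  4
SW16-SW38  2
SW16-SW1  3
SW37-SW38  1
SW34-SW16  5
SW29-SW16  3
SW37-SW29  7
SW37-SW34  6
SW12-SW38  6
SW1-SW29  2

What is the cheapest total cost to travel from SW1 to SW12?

7 hops' cost

Candidate routes:
SW1 → SW29 → SW16 → SW12: 2+3+4 = 9
SW1 → SW12: 7 = 7
Cheapest is SW1 → SW12 at 7 hops' cost.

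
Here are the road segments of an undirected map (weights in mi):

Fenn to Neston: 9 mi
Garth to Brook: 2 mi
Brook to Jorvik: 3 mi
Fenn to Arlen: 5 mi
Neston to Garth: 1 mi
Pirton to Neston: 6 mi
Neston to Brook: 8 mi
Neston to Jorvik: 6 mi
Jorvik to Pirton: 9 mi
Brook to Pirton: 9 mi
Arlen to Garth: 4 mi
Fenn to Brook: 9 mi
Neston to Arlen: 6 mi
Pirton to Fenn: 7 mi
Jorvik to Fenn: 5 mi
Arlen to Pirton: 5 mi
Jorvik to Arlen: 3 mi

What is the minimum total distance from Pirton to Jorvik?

8 mi

Running Dijkstra from Pirton:
Pirton: 0
Arlen: 5  (via Pirton)
Neston: 6  (via Pirton)
Fenn: 7  (via Pirton)
Garth: 7  (via Neston)
Jorvik: 8  (via Arlen)
Shortest route: Pirton–Arlen–Jorvik = 8 mi.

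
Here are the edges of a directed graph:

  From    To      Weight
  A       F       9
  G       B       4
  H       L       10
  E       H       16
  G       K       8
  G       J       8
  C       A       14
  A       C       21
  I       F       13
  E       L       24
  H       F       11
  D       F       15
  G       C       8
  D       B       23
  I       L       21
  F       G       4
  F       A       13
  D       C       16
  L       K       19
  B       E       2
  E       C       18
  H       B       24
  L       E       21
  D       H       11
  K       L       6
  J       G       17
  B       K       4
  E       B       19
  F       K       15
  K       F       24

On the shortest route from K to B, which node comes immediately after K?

F

Candidate routes:
K → L → E → B: 6+21+19 = 46
K → L → E → H → F → G → B: 6+21+16+11+4+4 = 62
K → F → G → B: 24+4+4 = 32
K → L → E → H → B: 6+21+16+24 = 67
The minimum is 32 via K → F → G → B.
So from K the first move is to F.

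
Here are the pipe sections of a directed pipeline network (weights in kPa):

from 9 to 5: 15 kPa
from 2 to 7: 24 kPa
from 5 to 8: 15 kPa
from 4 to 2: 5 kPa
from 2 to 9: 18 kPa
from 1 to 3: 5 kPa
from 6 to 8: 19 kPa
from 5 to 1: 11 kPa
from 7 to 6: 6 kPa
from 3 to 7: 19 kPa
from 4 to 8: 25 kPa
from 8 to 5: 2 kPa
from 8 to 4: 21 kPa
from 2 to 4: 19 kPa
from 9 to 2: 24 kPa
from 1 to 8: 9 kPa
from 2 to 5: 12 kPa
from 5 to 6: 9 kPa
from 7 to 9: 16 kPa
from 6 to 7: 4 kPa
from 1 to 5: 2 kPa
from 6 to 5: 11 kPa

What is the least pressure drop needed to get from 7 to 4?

46 kPa

Settle nodes by increasing distance from 7:
7: 0
6: 6  (via 7)
9: 16  (via 7)
5: 17  (via 6)
8: 25  (via 6)
1: 28  (via 5)
3: 33  (via 1)
2: 40  (via 9)
4: 46  (via 8)
Shortest route: 7 → 6 → 8 → 4 = 46 kPa.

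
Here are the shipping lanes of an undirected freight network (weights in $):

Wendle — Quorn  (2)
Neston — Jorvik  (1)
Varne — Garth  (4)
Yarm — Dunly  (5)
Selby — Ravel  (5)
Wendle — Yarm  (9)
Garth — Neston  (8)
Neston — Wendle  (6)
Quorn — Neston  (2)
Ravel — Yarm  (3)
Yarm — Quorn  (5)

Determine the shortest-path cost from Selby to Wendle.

Shortest distances from Selby:
Selby: 0
Ravel: 5  (via Selby)
Yarm: 8  (via Ravel)
Dunly: 13  (via Yarm)
Quorn: 13  (via Yarm)
Neston: 15  (via Quorn)
Wendle: 15  (via Quorn)
Shortest route: Selby–Ravel–Yarm–Quorn–Wendle = $15.

$15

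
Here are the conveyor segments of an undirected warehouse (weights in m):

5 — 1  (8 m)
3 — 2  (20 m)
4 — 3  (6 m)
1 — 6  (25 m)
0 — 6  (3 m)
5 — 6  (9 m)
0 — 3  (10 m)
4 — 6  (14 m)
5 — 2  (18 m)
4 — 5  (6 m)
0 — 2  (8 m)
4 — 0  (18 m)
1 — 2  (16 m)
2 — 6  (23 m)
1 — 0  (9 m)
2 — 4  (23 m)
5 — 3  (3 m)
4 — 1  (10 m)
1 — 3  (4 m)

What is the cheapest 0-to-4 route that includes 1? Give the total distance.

19 m

Shortest 0→1: 0–1 = 9
Best 1 to 4: 1–4 costing 10
Total via 1: 9 + 10 = 19 m.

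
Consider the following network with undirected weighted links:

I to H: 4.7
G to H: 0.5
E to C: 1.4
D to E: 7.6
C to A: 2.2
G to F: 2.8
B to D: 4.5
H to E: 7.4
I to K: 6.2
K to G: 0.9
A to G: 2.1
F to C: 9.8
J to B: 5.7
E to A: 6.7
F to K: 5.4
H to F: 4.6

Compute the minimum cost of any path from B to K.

Shortest distances from B:
B: 0
D: 4.5  (via B)
J: 5.7  (via B)
E: 12.1  (via D)
C: 13.5  (via E)
A: 15.7  (via C)
G: 17.8  (via A)
H: 18.3  (via G)
K: 18.7  (via G)
Shortest route: B–D–E–C–A–G–K = 18.7.

18.7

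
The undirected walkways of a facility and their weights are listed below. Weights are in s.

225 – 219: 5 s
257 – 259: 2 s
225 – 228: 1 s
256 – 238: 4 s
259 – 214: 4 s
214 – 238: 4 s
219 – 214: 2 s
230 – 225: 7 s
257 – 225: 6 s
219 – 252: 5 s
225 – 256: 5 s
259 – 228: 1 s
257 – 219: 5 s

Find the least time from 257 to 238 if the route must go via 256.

13 s

Shortest 257→256: 257–259–228–225–256 = 9
Best 256 to 238: 256–238 costing 4
Total via 256: 9 + 4 = 13 s.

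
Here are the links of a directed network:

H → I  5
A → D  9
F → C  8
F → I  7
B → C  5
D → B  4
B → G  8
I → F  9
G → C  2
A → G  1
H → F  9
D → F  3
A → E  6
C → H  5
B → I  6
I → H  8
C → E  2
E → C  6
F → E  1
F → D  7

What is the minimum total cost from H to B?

Shortest distances from H:
H: 0
I: 5  (via H)
F: 9  (via H)
E: 10  (via F)
C: 16  (via E)
D: 16  (via F)
B: 20  (via D)
Shortest route: H → F → D → B = 20.

20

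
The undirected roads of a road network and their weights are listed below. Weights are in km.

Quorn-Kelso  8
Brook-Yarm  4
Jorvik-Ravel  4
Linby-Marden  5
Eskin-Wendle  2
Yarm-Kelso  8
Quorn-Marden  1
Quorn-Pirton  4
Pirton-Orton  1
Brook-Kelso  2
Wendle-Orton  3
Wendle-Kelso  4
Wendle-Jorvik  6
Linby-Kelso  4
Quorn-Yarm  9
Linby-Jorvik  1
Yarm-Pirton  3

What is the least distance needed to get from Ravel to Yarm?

15 km

Candidate routes:
Ravel → Jorvik → Linby → Kelso → Brook → Yarm: 4+1+4+2+4 = 15
Ravel → Jorvik → Wendle → Orton → Pirton → Yarm: 4+6+3+1+3 = 17
The minimum is 15 km via Ravel → Jorvik → Linby → Kelso → Brook → Yarm.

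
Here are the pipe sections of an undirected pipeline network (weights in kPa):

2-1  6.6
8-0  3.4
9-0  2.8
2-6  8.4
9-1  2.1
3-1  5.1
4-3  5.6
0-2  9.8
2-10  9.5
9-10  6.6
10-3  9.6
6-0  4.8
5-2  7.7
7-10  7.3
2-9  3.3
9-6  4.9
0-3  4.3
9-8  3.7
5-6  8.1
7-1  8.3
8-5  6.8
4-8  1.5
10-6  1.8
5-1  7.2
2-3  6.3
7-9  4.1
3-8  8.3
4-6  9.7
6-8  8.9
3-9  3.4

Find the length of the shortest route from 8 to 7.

7.8 kPa

Compare a few routes:
8 - 9 - 7: 3.7+4.1 = 7.8
8 - 0 - 9 - 7: 3.4+2.8+4.1 = 10.3
Cheapest is 8 - 9 - 7 at 7.8 kPa.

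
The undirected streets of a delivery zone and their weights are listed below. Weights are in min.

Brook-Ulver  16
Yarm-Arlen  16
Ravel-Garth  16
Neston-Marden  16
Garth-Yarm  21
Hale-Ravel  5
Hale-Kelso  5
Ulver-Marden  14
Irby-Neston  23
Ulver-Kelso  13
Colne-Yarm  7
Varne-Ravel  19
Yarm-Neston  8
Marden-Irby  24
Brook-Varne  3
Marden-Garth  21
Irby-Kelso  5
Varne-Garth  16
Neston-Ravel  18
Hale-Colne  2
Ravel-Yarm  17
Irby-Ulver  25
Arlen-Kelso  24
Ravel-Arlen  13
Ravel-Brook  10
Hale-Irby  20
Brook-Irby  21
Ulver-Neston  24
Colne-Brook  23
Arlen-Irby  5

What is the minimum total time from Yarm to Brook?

Enumerating some paths:
Yarm–Colne–Hale–Ravel–Brook: 7+2+5+10 = 24
Yarm–Colne–Brook: 7+23 = 30
Yarm–Ravel–Brook: 17+10 = 27
The minimum is 24 min via Yarm–Colne–Hale–Ravel–Brook.

24 min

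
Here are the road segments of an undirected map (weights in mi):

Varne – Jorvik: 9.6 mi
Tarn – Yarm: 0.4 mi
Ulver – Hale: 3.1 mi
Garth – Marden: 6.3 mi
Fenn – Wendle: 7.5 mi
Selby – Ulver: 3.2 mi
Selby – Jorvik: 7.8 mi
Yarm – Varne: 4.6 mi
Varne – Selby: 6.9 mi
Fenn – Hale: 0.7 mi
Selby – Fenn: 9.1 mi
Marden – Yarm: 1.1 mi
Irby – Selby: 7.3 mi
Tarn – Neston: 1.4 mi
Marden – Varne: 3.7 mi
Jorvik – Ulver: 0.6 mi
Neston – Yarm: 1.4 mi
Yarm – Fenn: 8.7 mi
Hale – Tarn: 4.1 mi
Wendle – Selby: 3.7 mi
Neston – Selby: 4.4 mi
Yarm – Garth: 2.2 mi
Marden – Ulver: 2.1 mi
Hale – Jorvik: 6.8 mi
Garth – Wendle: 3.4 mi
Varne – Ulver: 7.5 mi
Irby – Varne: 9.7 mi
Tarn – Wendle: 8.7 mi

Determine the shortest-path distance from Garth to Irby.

14.4 mi

Shortest distances from Garth:
Garth: 0
Yarm: 2.2  (via Garth)
Tarn: 2.6  (via Yarm)
Marden: 3.3  (via Yarm)
Wendle: 3.4  (via Garth)
Neston: 3.6  (via Yarm)
Ulver: 5.4  (via Marden)
Jorvik: 6  (via Ulver)
Hale: 6.7  (via Tarn)
Varne: 6.8  (via Yarm)
Selby: 7.1  (via Wendle)
Fenn: 7.4  (via Hale)
Irby: 14.4  (via Selby)
Shortest route: Garth–Wendle–Selby–Irby = 14.4 mi.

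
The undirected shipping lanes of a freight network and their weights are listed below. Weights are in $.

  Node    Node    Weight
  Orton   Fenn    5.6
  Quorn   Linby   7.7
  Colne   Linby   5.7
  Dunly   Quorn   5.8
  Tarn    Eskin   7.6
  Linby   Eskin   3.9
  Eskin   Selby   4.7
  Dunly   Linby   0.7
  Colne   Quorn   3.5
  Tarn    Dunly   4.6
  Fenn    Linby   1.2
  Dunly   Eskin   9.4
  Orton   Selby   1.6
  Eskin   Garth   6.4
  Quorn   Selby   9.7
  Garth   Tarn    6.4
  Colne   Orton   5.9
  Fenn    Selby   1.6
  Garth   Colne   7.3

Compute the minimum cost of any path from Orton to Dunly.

$5.1

Shortest distances from Orton:
Orton: 0
Selby: 1.6  (via Orton)
Fenn: 3.2  (via Selby)
Linby: 4.4  (via Fenn)
Dunly: 5.1  (via Linby)
Shortest route: Orton → Selby → Fenn → Linby → Dunly = $5.1.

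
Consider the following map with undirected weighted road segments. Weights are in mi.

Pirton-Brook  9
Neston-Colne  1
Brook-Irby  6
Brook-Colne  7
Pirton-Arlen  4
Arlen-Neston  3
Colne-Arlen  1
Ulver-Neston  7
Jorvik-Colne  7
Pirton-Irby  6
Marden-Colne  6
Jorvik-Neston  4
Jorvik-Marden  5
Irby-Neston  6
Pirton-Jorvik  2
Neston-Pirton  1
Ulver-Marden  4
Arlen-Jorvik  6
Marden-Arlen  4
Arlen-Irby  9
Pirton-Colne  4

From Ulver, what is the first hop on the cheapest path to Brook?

Neston

Candidate routes:
Ulver → Neston → Pirton → Brook: 7+1+9 = 17
Ulver → Neston → Colne → Brook: 7+1+7 = 15
Ulver → Marden → Arlen → Colne → Brook: 4+4+1+7 = 16
The minimum is 15 mi via Ulver → Neston → Colne → Brook.
So from Ulver the first move is to Neston.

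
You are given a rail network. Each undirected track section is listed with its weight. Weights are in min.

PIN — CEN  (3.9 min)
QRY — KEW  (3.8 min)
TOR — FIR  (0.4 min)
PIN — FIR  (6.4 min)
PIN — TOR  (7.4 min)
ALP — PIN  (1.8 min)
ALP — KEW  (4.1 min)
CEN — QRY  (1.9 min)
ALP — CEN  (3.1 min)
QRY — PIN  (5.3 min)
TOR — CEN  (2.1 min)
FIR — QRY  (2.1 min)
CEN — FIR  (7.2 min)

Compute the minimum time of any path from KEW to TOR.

6.3 min

Enumerating some paths:
KEW - QRY - FIR - TOR: 3.8+2.1+0.4 = 6.3
KEW - QRY - CEN - TOR: 3.8+1.9+2.1 = 7.8
KEW - ALP - CEN - TOR: 4.1+3.1+2.1 = 9.3
KEW - ALP - CEN - QRY - FIR - TOR: 4.1+3.1+1.9+2.1+0.4 = 11.6
Cheapest is KEW - QRY - FIR - TOR at 6.3 min.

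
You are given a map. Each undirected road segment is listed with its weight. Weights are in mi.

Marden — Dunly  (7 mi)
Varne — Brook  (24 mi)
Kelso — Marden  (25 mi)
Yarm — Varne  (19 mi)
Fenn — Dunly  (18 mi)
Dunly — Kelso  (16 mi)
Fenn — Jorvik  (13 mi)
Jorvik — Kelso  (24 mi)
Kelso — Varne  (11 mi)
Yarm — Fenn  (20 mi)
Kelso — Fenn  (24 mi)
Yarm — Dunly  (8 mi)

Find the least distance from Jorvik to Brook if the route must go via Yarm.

76 mi

Best Jorvik to Yarm: Jorvik → Fenn → Yarm costing 33
Best Yarm to Brook: Yarm → Varne → Brook costing 43
Total via Yarm: 33 + 43 = 76 mi.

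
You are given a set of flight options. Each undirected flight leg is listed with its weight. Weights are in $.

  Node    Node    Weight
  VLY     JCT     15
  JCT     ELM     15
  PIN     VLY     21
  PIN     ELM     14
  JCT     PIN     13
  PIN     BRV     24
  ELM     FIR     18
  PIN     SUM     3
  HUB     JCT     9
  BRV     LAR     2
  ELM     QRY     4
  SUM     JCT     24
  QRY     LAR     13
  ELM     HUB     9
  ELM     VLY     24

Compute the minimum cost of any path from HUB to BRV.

$28

Candidate routes:
HUB–JCT–ELM–QRY–LAR–BRV: 9+15+4+13+2 = 43
HUB–ELM–QRY–LAR–BRV: 9+4+13+2 = 28
Cheapest is HUB–ELM–QRY–LAR–BRV at $28.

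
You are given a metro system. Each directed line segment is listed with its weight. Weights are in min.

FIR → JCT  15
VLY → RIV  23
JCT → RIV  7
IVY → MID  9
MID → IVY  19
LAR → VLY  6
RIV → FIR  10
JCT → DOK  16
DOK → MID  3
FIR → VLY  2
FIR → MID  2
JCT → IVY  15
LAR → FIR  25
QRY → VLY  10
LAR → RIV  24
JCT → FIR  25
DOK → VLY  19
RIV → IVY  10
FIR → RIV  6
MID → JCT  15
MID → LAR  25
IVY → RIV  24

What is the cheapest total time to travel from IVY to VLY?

Shortest distances from IVY:
IVY: 0
MID: 9  (via IVY)
JCT: 24  (via MID)
RIV: 24  (via IVY)
LAR: 34  (via MID)
FIR: 34  (via RIV)
VLY: 36  (via FIR)
Shortest route: IVY–RIV–FIR–VLY = 36 min.

36 min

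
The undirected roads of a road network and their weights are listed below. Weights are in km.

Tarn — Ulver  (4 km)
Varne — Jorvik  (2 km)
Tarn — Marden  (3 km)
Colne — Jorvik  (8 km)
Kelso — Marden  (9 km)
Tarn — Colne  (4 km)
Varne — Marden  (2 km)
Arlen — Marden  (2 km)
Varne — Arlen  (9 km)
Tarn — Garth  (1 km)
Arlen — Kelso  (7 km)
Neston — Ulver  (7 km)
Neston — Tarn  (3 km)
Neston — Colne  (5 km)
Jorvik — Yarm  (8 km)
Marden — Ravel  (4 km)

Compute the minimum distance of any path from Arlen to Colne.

Candidate routes:
Arlen–Marden–Varne–Jorvik–Colne: 2+2+2+8 = 14
Arlen–Marden–Tarn–Colne: 2+3+4 = 9
Arlen–Marden–Tarn–Neston–Colne: 2+3+3+5 = 13
The minimum is 9 km via Arlen–Marden–Tarn–Colne.

9 km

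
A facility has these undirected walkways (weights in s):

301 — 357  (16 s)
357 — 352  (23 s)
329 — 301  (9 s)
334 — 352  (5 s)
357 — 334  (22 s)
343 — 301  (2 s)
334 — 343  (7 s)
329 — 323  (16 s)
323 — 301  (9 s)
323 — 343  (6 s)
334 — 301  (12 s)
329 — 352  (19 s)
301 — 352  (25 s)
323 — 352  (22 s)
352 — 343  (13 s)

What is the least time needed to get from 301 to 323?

8 s

Compare a few routes:
301 - 323: 9 = 9
301 - 343 - 323: 2+6 = 8
The minimum is 8 s via 301 - 343 - 323.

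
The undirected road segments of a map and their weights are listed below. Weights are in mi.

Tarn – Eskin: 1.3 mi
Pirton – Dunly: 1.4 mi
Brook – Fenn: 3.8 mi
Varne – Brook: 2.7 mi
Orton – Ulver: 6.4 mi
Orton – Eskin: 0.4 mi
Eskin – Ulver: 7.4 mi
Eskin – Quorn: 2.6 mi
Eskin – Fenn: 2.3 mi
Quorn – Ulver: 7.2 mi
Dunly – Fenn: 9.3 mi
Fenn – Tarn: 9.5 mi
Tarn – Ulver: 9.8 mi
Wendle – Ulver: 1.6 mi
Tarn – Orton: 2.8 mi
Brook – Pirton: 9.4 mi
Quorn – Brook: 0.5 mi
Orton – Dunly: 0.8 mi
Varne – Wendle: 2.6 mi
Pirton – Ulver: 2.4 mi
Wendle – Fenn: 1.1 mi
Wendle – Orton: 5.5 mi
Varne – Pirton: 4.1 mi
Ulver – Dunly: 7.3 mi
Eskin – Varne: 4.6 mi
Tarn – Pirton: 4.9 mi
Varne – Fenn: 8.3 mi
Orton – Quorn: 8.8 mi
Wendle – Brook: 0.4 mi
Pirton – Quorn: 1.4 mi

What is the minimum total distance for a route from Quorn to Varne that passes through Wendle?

Best Quorn to Wendle: Quorn → Brook → Wendle costing 0.9
Best Wendle to Varne: Wendle → Varne costing 2.6
Total via Wendle: 0.9 + 2.6 = 3.5 mi.

3.5 mi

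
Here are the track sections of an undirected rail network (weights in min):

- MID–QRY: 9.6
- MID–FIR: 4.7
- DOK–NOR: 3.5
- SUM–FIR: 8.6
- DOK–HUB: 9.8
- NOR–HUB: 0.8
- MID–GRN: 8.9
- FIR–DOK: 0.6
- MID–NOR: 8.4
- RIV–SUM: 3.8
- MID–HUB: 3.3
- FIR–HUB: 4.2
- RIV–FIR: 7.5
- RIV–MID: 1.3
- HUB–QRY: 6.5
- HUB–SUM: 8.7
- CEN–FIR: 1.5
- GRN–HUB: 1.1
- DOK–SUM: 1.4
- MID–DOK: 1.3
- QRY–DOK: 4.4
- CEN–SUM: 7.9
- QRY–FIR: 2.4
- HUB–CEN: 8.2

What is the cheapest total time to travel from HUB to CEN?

Compare a few routes:
HUB–FIR–CEN: 4.2+1.5 = 5.7
HUB–MID–DOK–FIR–CEN: 3.3+1.3+0.6+1.5 = 6.7
HUB–CEN: 8.2 = 8.2
HUB–NOR–DOK–FIR–CEN: 0.8+3.5+0.6+1.5 = 6.4
The minimum is 5.7 min via HUB–FIR–CEN.

5.7 min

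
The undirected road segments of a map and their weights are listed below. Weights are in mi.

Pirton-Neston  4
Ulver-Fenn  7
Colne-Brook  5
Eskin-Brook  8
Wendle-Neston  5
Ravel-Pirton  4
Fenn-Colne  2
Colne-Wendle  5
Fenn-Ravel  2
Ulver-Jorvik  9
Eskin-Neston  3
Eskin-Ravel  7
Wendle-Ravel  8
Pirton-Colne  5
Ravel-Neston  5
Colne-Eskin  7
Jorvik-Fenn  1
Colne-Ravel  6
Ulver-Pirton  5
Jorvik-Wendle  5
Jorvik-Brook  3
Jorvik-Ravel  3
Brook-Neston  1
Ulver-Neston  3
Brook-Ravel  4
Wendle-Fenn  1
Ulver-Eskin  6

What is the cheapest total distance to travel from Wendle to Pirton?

Running Dijkstra from Wendle:
Wendle: 0
Fenn: 1  (via Wendle)
Jorvik: 2  (via Fenn)
Colne: 3  (via Fenn)
Ravel: 3  (via Fenn)
Neston: 5  (via Wendle)
Brook: 5  (via Jorvik)
Pirton: 7  (via Ravel)
Shortest route: Wendle → Fenn → Ravel → Pirton = 7 mi.

7 mi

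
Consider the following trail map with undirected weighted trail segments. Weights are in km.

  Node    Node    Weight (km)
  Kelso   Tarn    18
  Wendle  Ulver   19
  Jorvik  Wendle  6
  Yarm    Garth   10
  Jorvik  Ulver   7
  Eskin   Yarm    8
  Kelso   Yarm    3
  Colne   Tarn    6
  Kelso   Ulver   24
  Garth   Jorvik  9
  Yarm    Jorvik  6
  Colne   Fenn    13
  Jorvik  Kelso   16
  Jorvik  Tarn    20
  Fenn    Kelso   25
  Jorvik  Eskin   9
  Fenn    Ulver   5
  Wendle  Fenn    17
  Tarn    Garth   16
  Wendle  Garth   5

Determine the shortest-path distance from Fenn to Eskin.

Compare a few routes:
Fenn → Kelso → Yarm → Eskin: 25+3+8 = 36
Fenn → Wendle → Jorvik → Eskin: 17+6+9 = 32
Fenn → Ulver → Jorvik → Yarm → Eskin: 5+7+6+8 = 26
Fenn → Ulver → Jorvik → Eskin: 5+7+9 = 21
The minimum is 21 km via Fenn → Ulver → Jorvik → Eskin.

21 km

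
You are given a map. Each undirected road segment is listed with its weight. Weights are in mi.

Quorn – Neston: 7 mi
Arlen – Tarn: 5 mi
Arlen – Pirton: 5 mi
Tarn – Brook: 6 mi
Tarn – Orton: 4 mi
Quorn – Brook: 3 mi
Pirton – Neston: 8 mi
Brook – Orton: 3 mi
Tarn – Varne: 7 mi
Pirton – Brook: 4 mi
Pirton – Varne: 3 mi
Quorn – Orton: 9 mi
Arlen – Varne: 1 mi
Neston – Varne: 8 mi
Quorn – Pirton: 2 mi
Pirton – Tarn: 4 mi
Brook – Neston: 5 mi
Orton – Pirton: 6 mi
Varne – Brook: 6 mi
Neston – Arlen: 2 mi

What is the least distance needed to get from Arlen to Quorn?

Enumerating some paths:
Arlen - Pirton - Quorn: 5+2 = 7
Arlen - Varne - Pirton - Quorn: 1+3+2 = 6
The minimum is 6 mi via Arlen - Varne - Pirton - Quorn.

6 mi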